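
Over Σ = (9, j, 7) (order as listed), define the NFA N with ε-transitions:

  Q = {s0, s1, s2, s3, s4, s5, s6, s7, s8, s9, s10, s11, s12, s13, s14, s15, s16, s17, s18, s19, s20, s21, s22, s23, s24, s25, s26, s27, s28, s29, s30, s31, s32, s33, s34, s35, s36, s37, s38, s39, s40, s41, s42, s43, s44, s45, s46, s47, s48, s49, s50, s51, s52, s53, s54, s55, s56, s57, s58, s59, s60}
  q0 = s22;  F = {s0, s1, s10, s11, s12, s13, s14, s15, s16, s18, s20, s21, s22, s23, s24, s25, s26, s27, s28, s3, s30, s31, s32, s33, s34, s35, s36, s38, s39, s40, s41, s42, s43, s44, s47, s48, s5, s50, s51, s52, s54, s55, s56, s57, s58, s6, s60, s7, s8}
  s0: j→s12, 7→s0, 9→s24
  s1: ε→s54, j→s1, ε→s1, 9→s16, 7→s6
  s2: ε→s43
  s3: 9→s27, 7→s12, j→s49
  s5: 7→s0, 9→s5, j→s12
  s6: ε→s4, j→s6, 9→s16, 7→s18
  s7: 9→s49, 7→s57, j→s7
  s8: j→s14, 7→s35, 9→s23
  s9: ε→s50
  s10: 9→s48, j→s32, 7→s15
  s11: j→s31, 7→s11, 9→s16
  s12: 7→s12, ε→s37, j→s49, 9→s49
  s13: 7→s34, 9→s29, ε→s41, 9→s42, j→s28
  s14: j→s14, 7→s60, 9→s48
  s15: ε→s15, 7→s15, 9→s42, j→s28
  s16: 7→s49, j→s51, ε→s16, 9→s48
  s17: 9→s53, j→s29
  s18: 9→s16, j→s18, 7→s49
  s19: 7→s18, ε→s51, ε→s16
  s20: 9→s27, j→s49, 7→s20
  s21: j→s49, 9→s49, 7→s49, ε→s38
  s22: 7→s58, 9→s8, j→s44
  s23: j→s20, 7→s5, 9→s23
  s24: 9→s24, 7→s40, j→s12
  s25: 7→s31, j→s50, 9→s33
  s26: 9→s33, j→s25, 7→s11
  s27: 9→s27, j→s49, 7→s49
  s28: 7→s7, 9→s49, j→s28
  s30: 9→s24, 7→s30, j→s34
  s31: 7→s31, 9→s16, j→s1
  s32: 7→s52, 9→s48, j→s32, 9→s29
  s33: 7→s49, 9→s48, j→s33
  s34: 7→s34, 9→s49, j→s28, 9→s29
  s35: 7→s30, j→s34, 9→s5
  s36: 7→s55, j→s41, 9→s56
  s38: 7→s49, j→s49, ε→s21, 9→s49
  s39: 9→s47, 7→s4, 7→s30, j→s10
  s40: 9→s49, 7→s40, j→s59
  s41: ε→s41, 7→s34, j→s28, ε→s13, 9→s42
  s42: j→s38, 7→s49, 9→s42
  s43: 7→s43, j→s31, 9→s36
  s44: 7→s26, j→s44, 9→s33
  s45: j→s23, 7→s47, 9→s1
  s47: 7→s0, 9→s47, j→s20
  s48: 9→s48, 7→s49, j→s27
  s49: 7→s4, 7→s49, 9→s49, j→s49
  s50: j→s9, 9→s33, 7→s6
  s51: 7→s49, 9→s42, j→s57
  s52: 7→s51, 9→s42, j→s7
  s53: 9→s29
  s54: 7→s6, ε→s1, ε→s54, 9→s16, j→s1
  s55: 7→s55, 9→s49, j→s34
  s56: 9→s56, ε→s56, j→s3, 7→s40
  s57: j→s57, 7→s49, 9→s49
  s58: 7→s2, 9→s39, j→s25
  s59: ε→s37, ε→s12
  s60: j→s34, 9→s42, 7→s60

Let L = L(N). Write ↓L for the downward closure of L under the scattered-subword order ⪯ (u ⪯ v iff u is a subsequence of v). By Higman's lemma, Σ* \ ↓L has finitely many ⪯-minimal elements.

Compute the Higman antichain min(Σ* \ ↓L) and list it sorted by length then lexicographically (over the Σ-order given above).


|Q|=61, |F|=49, |δ|=182 (20 ε).
min D↑ (47 st, q0=0, F={18}): 0:9→1,j→2,7→3 1:9→4,j→5,7→6 2:9→7,j→2,7→8 3:9→9,j→10,7→11 4:9→4,j→12,7→13 5:9→14,j→5,7→15 6:9→13,j→16,7→17 7:9→14,j→7,7→18 8:9→7,j→10,7→19 9:9→20,j→21,7→17 10:9→7,j→22,7→23 11:9→24,j→23,7→11 12:9→25,j→18,7→12 13:9→13,j→26,7→27 14:9→14,j→25,7→18 15:9→28,j→16,7→15 16:9→18,j→29,7→16 17:9→30,j→16,7→17 18:9→18,j→18,7→18 19:9→31,j→23,7→19 20:9→20,j→12,7→27 21:9→14,j→32,7→33 22:9→7,j→22,7→34 23:9→31,j→35,7→23 24:9→36,j→37,7→38 25:9→25,j→18,7→18 26:9→18,j→18,7→26 27:9→30,j→26,7→27 28:9→28,j→39,7→18 29:9→18,j→29,7→40 30:9→30,j→26,7→41 31:9→14,j→42,7→18 32:9→14,j→32,7→43 33:9→28,j→29,7→33 34:9→31,j→34,7→44 35:9→31,j→35,7→34 36:9→36,j→45,7→41 37:9→28,j→29,7→16 38:9→18,j→16,7→38 39:9→18,j→18,7→18 40:9→18,j→40,7→46 41:9→18,j→26,7→41 42:9→28,j→46,7→18 43:9→28,j→40,7→42 44:9→31,j→44,7→18 45:9→25,j→18,7→26 46:9→18,j→46,7→18.
'j97': |S_i|=[56, 39, 12, 2] end={s4,s49} — reject; 3/3 single-dels accept.
'99jj': N↓-sim [56, 41, 20, 10, 2] end={s4,s49} — reject; 4/4 single-dels accept.
'97j9': run [56, 41, 26, 12, 3] end={s29,s4,s49} rej; 4/4 single-dels accept.
'77979': |S_i|=[56, 51, 39, 25, 12, 3] end={s29,s4,s49} — reject; 5/5 single-dels accept.
'7jj777': run [56, 51, 34, 22, 14, 11, 2] end={s4,s49} — reject; 6/6 deletions ∈↓L.
'779jj9': |S_i|=[56, 51, 39, 25, 18, 7, 2] end={s4,s49} ∉↓L; 6/6 single-dels accept.
6 words, ⪯-incomp.

min(Σ*\↓L) = [j97, 99jj, 97j9, 77979, 7jj777, 779jj9].


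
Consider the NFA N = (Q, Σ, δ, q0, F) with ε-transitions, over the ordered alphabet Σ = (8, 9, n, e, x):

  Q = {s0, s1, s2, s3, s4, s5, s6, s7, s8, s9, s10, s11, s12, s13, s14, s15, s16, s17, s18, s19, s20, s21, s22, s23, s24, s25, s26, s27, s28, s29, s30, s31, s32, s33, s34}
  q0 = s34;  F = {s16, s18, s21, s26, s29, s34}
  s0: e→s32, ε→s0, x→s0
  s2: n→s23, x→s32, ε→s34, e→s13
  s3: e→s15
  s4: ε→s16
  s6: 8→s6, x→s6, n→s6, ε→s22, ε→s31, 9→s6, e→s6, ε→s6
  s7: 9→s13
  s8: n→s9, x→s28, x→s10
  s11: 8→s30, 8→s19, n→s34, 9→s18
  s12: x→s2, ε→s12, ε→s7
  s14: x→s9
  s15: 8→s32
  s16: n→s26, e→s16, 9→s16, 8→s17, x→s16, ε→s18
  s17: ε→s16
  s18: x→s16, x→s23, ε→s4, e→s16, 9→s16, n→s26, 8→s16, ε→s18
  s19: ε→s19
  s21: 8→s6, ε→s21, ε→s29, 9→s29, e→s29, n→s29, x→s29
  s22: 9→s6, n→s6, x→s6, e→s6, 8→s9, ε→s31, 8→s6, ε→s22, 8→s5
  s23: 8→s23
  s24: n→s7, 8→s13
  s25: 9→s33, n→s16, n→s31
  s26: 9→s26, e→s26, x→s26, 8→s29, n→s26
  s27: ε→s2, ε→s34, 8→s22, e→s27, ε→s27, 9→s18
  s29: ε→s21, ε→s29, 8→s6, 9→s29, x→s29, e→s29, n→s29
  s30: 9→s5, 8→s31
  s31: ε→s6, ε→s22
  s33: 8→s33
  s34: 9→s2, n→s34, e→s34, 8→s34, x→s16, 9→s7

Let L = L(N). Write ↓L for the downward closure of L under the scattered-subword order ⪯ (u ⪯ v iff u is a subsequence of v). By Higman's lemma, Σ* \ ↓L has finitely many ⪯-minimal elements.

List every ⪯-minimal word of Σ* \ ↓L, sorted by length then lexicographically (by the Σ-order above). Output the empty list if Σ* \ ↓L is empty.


|Q|=35, |F|=6, |δ|=97 (24 ε).
min D↑ (5 st, q0=0, F={4}): 0:8→0,9→0,n→0,e→0,x→1 1:8→1,9→1,n→2,e→1,x→1 2:8→3,9→2,n→2,e→2,x→2 3:8→4,9→3,n→3,e→3,x→3 4:8→4,9→4,n→4,e→4,x→4 (ε-aug+det+¬).
'xn88': |S_i|=[18, 14, 8, 7, 5] end={s22,s31,s5,s6,s9} ∉↓L; 4/4 del acc.
1 words, ⪯-incomp.

A = [xn88].


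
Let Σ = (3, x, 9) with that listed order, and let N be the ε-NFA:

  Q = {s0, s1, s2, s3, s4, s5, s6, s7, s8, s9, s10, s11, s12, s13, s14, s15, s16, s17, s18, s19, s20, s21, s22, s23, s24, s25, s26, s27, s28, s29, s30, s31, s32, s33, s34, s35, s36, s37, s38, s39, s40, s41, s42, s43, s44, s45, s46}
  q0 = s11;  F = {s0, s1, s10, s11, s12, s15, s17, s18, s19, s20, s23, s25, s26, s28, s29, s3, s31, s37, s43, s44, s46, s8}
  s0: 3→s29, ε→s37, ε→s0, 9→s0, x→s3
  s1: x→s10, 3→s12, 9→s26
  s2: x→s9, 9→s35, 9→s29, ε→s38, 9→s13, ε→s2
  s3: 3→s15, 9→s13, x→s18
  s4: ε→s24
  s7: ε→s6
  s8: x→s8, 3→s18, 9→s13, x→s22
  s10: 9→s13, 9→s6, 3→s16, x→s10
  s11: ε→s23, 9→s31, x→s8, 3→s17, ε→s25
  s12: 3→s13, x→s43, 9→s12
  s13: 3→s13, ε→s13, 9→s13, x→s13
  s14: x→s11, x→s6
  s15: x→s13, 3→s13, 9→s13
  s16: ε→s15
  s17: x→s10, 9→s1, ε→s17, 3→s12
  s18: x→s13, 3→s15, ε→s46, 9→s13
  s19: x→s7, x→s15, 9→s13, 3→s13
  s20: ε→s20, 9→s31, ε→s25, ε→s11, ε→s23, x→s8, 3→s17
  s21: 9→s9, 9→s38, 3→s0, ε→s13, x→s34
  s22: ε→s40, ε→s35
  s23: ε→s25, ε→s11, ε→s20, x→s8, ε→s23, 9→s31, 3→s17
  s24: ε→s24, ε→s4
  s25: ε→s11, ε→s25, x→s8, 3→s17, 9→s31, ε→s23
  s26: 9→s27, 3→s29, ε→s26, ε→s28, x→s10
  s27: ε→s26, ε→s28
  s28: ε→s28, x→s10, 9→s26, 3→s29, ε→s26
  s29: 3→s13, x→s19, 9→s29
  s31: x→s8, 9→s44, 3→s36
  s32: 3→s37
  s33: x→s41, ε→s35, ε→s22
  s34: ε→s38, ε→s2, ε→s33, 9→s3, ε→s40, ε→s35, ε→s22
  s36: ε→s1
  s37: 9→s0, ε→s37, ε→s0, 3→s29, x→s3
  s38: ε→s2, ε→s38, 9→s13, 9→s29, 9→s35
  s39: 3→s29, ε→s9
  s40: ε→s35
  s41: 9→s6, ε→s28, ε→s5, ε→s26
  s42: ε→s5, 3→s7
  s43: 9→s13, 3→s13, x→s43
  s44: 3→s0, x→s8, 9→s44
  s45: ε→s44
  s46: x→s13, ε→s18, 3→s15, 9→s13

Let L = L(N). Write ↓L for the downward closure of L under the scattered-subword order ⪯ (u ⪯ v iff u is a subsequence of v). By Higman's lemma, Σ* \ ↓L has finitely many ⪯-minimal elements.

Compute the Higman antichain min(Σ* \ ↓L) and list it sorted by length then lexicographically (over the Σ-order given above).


|Q|=47, |F|=22, |δ|=146 (55 ε).
min D↑ (17 st, q0=0, F={8}): 0:3→1,x→2,9→3 1:3→4,x→5,9→6 2:3→7,x→2,9→8 3:3→6,x→2,9→9 4:3→8,x→10,9→4 5:3→11,x→5,9→8 6:3→4,x→5,9→12 7:3→11,x→8,9→8 8:3→8,x→8,9→8 9:3→13,x→2,9→9 10:3→8,x→10,9→8 11:3→8,x→8,9→8 12:3→14,x→5,9→12 13:3→14,x→15,9→13 14:3→8,x→16,9→14 15:3→11,x→7,9→8 16:3→8,x→11,9→8 (ε-aug+det+¬).
'x9': N↓-sim [31, 15, 2] end={s13,s6} ∉↓L; 2/2 single-dels accept.
'333': run [31, 21, 9, 1] end={s13} rej; 3/3 single-dels accept.
'x3x': run [31, 15, 5, 1] end={s13} ∉↓L; 3/3 del acc.
'993xxx': run [31, 26, 23, 12, 8, 6, 1] end={s13} — reject; 6/6 deletions ∈↓L.
4 obstructions.

min(Σ*\↓L) = [x9, 333, x3x, 993xxx].


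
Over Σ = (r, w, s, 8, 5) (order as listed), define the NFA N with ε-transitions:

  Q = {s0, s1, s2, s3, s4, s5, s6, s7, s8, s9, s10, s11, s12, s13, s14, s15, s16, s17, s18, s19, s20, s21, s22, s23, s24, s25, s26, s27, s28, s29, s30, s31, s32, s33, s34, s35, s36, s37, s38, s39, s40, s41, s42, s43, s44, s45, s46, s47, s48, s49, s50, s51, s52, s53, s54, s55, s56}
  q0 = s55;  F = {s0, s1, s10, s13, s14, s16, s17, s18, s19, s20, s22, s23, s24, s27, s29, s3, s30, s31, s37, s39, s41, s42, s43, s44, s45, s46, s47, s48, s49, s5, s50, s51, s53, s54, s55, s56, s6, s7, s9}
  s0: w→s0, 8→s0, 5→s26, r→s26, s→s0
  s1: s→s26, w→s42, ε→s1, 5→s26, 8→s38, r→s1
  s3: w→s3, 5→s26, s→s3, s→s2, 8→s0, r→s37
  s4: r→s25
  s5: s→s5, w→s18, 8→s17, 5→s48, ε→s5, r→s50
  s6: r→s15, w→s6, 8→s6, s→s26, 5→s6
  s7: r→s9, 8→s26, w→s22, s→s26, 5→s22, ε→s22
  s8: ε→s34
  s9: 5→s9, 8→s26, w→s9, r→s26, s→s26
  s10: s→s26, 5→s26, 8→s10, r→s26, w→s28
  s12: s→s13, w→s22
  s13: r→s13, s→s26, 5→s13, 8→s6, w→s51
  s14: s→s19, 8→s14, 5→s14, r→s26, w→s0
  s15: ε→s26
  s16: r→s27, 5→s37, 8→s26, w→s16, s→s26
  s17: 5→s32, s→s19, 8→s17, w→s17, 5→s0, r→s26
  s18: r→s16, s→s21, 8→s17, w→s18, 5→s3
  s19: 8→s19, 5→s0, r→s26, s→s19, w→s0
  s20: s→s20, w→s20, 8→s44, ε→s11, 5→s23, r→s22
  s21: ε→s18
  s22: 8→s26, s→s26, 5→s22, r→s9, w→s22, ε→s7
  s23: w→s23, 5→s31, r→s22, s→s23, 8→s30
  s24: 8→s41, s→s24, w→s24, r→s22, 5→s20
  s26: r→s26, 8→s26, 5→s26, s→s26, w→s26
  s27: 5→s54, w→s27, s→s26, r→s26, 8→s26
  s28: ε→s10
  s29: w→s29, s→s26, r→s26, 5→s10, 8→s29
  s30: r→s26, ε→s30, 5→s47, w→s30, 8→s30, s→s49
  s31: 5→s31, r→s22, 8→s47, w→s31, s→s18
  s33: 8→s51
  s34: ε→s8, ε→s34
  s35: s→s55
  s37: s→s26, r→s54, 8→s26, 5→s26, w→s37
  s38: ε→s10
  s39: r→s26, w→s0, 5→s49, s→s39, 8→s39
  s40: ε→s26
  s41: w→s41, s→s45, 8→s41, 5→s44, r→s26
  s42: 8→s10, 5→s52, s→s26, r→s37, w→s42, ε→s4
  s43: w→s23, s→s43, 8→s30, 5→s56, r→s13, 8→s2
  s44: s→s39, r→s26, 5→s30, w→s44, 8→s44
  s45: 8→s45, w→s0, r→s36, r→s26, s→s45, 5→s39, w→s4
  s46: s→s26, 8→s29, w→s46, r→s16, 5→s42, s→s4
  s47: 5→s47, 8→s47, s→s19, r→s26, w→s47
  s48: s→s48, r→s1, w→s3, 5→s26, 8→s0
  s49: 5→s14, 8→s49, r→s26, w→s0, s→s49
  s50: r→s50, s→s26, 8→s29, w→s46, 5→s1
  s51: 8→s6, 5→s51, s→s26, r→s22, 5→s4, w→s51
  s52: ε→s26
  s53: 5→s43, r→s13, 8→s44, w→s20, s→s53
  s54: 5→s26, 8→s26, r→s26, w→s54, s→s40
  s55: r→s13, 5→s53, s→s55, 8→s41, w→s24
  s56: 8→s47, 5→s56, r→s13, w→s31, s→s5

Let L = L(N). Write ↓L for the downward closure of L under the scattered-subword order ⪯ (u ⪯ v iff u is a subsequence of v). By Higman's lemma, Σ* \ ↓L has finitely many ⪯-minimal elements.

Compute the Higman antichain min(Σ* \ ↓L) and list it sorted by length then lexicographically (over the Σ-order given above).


|Q|=57, |F|=39, |δ|=228 (16 ε).
min D↑ (39 st, q0=0, F={6}): 0:r→1,w→2,s→0,8→3,5→4 1:r→1,w→5,s→6,8→7,5→1 2:r→8,w→2,s→2,8→3,5→9 3:r→6,w→3,s→10,8→3,5→11 4:r→1,w→9,s→4,8→11,5→12 5:r→8,w→5,s→6,8→7,5→5 6:r→6,w→6,s→6,8→6,5→6 7:r→6,w→7,s→6,8→7,5→7 8:r→13,w→8,s→6,8→6,5→8 9:r→8,w→9,s→9,8→11,5→14 10:r→6,w→15,s→10,8→10,5→16 11:r→6,w→11,s→16,8→11,5→17 12:r→1,w→14,s→12,8→17,5→18 13:r→6,w→13,s→6,8→6,5→13 14:r→8,w→14,s→14,8→17,5→19 15:r→6,w→15,s→15,8→15,5→6 16:r→6,w→15,s→16,8→16,5→20 17:r→6,w→17,s→20,8→17,5→21 18:r→1,w→19,s→22,8→21,5→18 19:r→8,w→19,s→23,8→21,5→19 20:r→6,w→15,s→20,8→20,5→24 21:r→6,w→21,s→25,8→21,5→21 22:r→26,w→23,s→22,8→27,5→28 23:r→29,w→23,s→23,8→27,5→30 24:r→6,w→15,s→25,8→24,5→24 25:r→6,w→15,s→25,8→25,5→15 26:r→26,w→31,s→6,8→32,5→33 27:r→6,w→27,s→25,8→27,5→15 28:r→33,w→30,s→28,8→15,5→6 29:r→34,w→29,s→6,8→6,5→35 30:r→35,w→30,s→30,8→15,5→6 31:r→29,w→31,s→6,8→32,5→36 32:r→6,w→32,s→6,8→32,5→37 33:r→33,w→36,s→6,8→37,5→6 34:r→6,w→34,s→6,8→6,5→38 35:r→38,w→35,s→6,8→6,5→6 36:r→35,w→36,s→6,8→37,5→6 37:r→6,w→37,s→6,8→37,5→6 38:r→6,w→38,s→6,8→6,5→6 (ε-aug+det+¬).
'rs': N↓-sim [52, 25, 4] end={s25,s26,s4,s40} rej; 2/2 del acc.
'8r': |S_i|=[52, 23, 4] end={s15,s25,s26,s36} ∉↓L; 2/2 del acc.
'wr8': |S_i|=[52, 42, 12, 1] end={s26} rej; 3/3 single-dels accept.
'wrrr': |S_i|=[52, 42, 12, 5, 1] end={s26} — reject; 4/4 single-dels accept.
'8sw5': |S_i|=[52, 23, 10, 4, 1] end={s26} ∉↓L; 4/4 del acc.
'555s55': |S_i|=[52, 47, 42, 38, 27, 17, 2] end={s26,s52} — reject; 6/6 deletions ∈↓L.
6 minimals (antichain).

A = [rs, 8r, wr8, wrrr, 8sw5, 555s55].


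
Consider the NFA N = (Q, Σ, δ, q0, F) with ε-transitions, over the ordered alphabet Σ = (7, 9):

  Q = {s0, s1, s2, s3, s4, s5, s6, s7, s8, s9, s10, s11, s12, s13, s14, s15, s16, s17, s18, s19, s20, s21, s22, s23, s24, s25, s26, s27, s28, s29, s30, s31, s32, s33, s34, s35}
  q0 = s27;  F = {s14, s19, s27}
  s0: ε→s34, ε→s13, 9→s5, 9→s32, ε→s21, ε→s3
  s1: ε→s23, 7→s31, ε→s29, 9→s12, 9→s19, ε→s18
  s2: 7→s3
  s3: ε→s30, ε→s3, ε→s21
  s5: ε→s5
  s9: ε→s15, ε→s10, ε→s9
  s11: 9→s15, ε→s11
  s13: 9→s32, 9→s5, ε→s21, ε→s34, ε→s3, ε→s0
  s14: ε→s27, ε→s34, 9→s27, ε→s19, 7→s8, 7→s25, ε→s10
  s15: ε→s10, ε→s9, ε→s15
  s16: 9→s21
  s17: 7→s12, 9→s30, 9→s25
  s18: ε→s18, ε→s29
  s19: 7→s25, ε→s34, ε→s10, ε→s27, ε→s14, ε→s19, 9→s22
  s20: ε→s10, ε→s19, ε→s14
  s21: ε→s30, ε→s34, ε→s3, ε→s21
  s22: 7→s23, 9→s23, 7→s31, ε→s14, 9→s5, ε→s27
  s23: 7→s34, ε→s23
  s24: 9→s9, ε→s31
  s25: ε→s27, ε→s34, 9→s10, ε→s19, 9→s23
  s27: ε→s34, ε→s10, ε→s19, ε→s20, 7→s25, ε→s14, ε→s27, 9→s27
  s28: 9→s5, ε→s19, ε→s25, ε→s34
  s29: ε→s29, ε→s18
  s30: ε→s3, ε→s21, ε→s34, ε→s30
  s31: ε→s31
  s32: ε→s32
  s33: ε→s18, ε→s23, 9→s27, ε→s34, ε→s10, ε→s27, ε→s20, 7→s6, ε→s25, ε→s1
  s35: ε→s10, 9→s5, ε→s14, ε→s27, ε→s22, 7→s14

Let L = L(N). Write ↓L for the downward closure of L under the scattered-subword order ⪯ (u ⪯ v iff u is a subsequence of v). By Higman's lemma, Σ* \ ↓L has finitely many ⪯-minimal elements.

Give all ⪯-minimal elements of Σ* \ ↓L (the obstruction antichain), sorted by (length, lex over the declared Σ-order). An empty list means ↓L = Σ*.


|Q|=36, |F|=3, |δ|=109 (76 ε).
min D↑ (1 st, q0=0, F={}): 0:7→0,9→0 [Hopcroft].
L(D↑) = ∅ ⇒ ↓L = Σ*.

A = [].


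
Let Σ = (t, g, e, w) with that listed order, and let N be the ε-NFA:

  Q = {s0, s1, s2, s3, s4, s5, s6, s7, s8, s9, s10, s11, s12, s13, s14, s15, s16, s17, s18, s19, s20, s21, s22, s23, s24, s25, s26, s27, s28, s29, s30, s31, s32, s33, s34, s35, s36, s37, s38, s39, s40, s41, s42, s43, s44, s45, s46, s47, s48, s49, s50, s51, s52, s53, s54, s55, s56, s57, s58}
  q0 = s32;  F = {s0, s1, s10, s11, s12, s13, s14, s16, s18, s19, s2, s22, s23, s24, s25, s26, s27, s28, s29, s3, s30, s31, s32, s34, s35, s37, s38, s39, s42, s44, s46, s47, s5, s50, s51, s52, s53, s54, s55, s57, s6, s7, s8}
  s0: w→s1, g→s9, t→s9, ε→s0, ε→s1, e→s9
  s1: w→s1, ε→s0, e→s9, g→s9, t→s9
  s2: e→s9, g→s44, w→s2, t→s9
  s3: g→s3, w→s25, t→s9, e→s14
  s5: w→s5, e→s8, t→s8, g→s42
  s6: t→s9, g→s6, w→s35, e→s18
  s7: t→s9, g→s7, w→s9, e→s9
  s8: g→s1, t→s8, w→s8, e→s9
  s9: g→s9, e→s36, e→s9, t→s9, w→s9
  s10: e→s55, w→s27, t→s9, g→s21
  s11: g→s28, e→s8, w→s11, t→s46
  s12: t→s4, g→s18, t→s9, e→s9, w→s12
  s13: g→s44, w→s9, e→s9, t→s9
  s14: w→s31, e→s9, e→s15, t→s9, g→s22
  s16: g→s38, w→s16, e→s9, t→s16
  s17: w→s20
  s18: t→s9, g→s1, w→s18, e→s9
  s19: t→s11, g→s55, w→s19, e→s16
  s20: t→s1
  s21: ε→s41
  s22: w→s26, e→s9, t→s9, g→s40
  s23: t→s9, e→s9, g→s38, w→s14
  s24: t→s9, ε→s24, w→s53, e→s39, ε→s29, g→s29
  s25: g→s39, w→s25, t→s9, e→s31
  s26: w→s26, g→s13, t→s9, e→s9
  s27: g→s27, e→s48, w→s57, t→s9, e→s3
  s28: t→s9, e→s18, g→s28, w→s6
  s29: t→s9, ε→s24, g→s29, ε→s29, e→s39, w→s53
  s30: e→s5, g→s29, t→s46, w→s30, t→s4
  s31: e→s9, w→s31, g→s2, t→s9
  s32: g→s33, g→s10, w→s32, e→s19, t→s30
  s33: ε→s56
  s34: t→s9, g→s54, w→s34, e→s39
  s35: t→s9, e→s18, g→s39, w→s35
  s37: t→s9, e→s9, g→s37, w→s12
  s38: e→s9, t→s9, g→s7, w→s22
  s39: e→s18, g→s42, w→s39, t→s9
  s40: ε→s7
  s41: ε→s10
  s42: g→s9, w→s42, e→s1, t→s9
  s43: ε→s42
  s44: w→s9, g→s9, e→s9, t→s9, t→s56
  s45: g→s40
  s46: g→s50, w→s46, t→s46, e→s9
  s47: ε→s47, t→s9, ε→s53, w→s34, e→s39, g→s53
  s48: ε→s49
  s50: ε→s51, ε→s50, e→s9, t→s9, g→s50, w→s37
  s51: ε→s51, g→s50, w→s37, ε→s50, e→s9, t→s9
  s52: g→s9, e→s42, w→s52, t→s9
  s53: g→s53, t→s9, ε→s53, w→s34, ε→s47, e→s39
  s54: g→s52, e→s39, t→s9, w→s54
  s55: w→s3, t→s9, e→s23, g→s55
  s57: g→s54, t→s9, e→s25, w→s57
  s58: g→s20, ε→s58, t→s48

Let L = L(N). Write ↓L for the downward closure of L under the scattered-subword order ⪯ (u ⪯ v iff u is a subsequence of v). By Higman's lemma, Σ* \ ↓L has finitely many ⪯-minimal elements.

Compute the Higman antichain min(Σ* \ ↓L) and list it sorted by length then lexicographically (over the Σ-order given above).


min(Σ*\↓L) = [gt, tte, eee, tegg, eeggw, gwwggg].

|Q|=59, |F|=43, |δ|=210 (22 ε).
min D↑ (40 st, q0=0, F={7}): 0:t→1,g→2,e→3,w→0 1:t→4,g→5,e→6,w→1 2:t→7,g→2,e→8,w→9 3:t→10,g→8,e→11,w→3 4:t→4,g→12,e→7,w→4 5:t→7,g→5,e→13,w→14 6:t→15,g→16,e→15,w→6 7:t→7,g→7,e→7,w→7 8:t→7,g→8,e→17,w→18 9:t→7,g→9,e→18,w→19 10:t→4,g→20,e→15,w→10 11:t→11,g→21,e→7,w→11 12:t→7,g→12,e→7,w→22 13:t→7,g→16,e→23,w→13 14:t→7,g→14,e→13,w→24 15:t→15,g→25,e→7,w→15 16:t→7,g→7,e→25,w→16 17:t→7,g→21,e→7,w→26 18:t→7,g→18,e→26,w→27 19:t→7,g→28,e→27,w→19 20:t→7,g→20,e→23,w→29 21:t→7,g→30,e→7,w→31 22:t→7,g→22,e→7,w→32 23:t→7,g→25,e→7,w→23 24:t→7,g→28,e→13,w→24 25:t→7,g→7,e→7,w→25 26:t→7,g→31,e→7,w→33 27:t→7,g→13,e→33,w→27 28:t→7,g→34,e→13,w→28 29:t→7,g→29,e→23,w→35 30:t→7,g→30,e→7,w→7 31:t→7,g→30,e→7,w→36 32:t→7,g→23,e→7,w→32 33:t→7,g→37,e→7,w→33 34:t→7,g→7,e→16,w→34 35:t→7,g→13,e→23,w→35 36:t→7,g→38,e→7,w→36 37:t→7,g→39,e→7,w→37 38:t→7,g→39,e→7,w→7 39:t→7,g→7,e→7,w→7.
'gt': N↓-sim [54, 46, 4] end={s36,s4,s56,s9} ∉↓L; 2/2 single-dels accept.
'tte': run [54, 36, 21, 2] end={s36,s9} ∉↓L; 3/3 del acc.
'eee': |S_i|=[54, 39, 20, 3] end={s15,s36,s9} rej; 3/3 deletions ∈↓L.
'tegg': run [54, 36, 9, 5, 2] end={s36,s9} ∉↓L; 4/4 single-dels accept.
'eeggw': |S_i|=[54, 39, 20, 13, 7, 2] end={s36,s9} — reject; 5/5 del acc.
'gwwggg': |S_i|=[54, 46, 34, 21, 13, 8, 2] end={s36,s9} rej; 6/6 del acc.
6 obstructions.


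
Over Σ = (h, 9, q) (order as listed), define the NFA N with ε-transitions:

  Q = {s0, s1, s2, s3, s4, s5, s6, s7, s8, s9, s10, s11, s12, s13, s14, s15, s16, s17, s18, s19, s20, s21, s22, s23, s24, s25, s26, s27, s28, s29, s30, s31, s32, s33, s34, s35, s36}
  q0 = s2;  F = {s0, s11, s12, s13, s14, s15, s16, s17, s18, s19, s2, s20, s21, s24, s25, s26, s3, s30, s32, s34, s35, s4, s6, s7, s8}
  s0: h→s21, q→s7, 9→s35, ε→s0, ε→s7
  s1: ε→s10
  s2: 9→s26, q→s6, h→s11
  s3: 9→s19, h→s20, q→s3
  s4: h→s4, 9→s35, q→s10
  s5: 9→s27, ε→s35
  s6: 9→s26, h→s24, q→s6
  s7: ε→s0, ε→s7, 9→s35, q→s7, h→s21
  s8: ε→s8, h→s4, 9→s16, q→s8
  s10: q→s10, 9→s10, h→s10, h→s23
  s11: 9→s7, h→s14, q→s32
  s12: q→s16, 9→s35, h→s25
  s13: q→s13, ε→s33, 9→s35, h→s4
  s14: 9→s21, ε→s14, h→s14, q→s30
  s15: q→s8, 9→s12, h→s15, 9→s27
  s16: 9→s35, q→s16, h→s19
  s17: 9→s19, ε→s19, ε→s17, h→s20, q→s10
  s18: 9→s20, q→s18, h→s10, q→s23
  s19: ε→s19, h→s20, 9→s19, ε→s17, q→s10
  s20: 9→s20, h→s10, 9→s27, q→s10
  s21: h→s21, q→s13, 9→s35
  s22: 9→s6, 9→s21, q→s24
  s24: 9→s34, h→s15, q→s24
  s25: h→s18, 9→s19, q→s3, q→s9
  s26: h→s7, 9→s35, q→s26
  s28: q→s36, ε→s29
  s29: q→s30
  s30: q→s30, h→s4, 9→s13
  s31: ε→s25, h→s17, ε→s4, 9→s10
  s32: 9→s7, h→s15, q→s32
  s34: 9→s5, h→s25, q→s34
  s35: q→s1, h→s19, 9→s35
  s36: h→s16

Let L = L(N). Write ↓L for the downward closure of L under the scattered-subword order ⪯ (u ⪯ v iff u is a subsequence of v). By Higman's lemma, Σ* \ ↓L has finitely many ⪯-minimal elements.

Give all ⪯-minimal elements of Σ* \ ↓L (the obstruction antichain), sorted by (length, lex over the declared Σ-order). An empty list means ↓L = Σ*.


|Q|=37, |F|=25, |δ|=108 (16 ε).
min D↑ (24 st, q0=0, F={13}): 0:h→1,9→2,q→3 1:h→4,9→5,q→6 2:h→5,9→7,q→2 3:h→8,9→2,q→3 4:h→4,9→9,q→10 5:h→9,9→7,q→5 6:h→11,9→5,q→6 7:h→12,9→7,q→13 8:h→11,9→14,q→8 9:h→9,9→7,q→15 10:h→16,9→15,q→10 11:h→11,9→17,q→18 12:h→19,9→12,q→13 13:h→13,9→13,q→13 14:h→20,9→7,q→14 15:h→16,9→7,q→15 16:h→16,9→7,q→13 17:h→20,9→7,q→21 18:h→16,9→21,q→18 19:h→13,9→19,q→13 20:h→22,9→12,q→23 21:h→12,9→7,q→21 22:h→13,9→19,q→22 23:h→19,9→12,q→23 (ε-aug+det+¬).
'99q': |S_i|=[32, 23, 9, 3] end={s1,s10,s23} rej; 3/3 deletions ∈↓L.
'hhqhq': |S_i|=[32, 29, 22, 17, 9, 3] end={s1,s10,s23} rej; 5/5 del acc.
'99hhh': |S_i|=[32, 23, 9, 6, 4, 2] end={s10,s23} — reject; 5/5 deletions ∈↓L.
'qh9hhh': N↓-sim [32, 29, 25, 16, 10, 5, 2] end={s10,s23} rej; 6/6 del acc.
4 words, ⪯-incomp.

Antichain: [99q, hhqhq, 99hhh, qh9hhh].


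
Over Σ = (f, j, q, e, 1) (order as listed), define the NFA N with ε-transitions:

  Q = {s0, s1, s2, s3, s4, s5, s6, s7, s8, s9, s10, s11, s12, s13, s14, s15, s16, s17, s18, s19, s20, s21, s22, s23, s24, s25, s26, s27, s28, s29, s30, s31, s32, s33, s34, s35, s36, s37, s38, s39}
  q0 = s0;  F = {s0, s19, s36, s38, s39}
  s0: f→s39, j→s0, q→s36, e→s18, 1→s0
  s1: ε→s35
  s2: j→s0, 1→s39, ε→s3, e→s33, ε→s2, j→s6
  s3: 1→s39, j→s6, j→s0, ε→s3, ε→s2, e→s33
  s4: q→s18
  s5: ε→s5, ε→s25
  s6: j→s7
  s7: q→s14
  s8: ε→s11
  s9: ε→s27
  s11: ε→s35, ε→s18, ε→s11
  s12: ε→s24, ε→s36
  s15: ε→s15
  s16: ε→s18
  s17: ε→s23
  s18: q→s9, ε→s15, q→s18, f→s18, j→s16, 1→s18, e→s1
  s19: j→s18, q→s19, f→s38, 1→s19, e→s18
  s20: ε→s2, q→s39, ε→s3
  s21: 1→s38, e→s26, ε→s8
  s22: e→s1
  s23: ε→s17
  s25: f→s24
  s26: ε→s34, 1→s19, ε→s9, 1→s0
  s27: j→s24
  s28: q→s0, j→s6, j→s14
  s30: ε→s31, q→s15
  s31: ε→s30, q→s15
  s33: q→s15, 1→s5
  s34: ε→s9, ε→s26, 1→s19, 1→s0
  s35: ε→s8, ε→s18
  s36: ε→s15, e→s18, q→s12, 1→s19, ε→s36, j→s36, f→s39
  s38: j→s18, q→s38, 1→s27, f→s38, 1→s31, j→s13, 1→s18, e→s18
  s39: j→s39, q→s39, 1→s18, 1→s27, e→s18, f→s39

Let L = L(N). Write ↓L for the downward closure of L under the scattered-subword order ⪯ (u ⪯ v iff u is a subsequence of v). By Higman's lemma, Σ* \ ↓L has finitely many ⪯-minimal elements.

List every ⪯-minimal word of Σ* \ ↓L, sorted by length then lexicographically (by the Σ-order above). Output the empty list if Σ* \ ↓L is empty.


A = [e, f1, q1j].

|Q|=40, |F|=5, |δ|=95 (32 ε).
min D↑ (6 st, q0=0, F={3}): 0:f→1,j→0,q→2,e→3,1→0 1:f→1,j→1,q→1,e→3,1→3 2:f→1,j→2,q→2,e→3,1→4 3:f→3,j→3,q→3,e→3,1→3 4:f→5,j→3,q→4,e→3,1→4 5:f→5,j→3,q→5,e→3,1→3 (ε-aug+det+¬).
'e': N↓-sim [19, 10] end={s1,s11,s15,s16,s18,s24,s27,s35,s8,s9} — reject; 1/1 del acc.
'f1': run [19, 15, 12] end={s1,s11,s15,s16,s18,s24,s27,s30,s31,s35,s8,s9} ∉↓L; 2/2 single-dels accept.
'q1j': run [19, 18, 15, 11] end={s1,s11,s13,s15,s16,s18,s24,s27,s35,s8,s9} — reject; 3/3 deletions ∈↓L.
3 words, ⪯-incomp.


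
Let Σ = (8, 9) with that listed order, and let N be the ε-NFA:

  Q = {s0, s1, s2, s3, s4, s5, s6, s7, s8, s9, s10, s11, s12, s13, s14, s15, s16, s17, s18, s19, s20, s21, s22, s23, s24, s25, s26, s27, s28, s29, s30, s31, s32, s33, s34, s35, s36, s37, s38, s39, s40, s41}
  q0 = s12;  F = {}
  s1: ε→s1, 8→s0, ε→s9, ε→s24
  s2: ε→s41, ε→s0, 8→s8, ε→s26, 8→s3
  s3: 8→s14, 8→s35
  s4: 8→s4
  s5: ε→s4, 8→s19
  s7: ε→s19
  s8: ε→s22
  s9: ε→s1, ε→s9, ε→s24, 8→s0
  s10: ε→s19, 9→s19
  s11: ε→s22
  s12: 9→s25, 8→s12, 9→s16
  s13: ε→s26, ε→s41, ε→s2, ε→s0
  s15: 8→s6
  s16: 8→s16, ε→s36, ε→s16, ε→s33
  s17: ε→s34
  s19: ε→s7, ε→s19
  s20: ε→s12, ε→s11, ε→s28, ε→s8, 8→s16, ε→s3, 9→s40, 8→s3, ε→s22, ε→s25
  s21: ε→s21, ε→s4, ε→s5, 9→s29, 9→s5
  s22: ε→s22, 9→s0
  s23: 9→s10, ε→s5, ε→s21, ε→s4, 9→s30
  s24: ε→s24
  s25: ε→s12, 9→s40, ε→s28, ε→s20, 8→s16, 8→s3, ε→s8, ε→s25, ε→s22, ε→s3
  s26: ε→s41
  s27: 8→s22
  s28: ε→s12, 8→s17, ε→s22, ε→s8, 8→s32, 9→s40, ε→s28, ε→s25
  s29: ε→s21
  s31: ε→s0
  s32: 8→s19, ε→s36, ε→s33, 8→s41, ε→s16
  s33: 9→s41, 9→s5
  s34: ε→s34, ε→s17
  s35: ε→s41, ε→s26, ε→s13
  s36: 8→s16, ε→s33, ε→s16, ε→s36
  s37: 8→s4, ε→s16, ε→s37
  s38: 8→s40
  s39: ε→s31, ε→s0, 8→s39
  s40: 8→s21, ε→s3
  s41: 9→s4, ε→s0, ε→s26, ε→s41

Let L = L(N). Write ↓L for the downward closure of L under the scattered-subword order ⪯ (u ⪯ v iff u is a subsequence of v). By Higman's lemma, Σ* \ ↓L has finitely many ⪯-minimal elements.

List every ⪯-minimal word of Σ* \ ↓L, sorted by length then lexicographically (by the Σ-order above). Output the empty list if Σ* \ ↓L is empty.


|Q|=42, |F|=0, |δ|=112 (73 ε).
min D↑ (1 st, q0=0, F={0}): 0:8→0,9→0 (ε-aug+det+¬).
ε ∈ L(D↑) ⇒ ↓L = ∅.

min(Σ*\↓L) = [ε].


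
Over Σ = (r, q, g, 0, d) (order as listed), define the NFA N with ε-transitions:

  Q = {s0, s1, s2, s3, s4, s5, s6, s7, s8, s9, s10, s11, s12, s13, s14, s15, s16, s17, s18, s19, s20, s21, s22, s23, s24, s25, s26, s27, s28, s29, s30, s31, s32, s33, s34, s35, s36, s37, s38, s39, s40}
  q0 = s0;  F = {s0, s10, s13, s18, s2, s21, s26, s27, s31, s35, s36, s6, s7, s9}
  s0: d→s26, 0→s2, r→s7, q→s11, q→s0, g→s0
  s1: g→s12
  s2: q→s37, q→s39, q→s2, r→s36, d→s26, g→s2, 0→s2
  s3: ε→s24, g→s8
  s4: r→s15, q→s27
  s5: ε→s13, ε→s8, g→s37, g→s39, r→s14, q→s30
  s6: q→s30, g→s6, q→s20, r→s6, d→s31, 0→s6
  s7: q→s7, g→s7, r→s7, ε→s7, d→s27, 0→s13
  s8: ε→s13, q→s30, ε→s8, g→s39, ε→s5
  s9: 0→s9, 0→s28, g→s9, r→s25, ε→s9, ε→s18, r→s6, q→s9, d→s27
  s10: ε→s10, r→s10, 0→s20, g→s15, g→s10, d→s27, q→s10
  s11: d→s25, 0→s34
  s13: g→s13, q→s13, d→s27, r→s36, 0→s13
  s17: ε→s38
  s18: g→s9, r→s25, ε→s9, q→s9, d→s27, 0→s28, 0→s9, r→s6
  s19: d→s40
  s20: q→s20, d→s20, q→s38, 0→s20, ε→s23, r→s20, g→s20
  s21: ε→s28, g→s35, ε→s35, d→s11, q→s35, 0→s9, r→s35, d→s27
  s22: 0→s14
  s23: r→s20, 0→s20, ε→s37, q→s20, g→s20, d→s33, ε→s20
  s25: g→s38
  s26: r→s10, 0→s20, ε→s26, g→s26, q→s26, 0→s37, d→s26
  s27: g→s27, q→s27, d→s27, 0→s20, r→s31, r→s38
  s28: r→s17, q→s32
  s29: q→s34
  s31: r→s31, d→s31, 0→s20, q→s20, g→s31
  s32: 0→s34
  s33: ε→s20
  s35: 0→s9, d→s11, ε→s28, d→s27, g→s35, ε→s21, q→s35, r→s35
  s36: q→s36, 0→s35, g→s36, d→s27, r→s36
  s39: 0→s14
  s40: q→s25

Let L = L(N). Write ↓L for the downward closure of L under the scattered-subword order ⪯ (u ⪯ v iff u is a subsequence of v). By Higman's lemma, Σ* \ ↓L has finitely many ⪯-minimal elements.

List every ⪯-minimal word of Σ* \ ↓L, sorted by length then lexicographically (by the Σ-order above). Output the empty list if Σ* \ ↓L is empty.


|Q|=41, |F|=14, |δ|=136 (21 ε).
min D↑ (13 st, q0=0, F={8}): 0:r→1,q→0,g→0,0→2,d→3 1:r→1,q→1,g→1,0→4,d→5 2:r→6,q→2,g→2,0→2,d→3 3:r→7,q→3,g→3,0→8,d→3 4:r→6,q→4,g→4,0→4,d→5 5:r→9,q→5,g→5,0→8,d→5 6:r→6,q→6,g→6,0→10,d→5 7:r→7,q→7,g→7,0→8,d→5 8:r→8,q→8,g→8,0→8,d→8 9:r→9,q→8,g→9,0→8,d→9 10:r→10,q→10,g→10,0→11,d→5 11:r→12,q→11,g→11,0→11,d→5 12:r→12,q→8,g→12,0→12,d→9.
'd0': run [29, 13, 6] end={s20,s23,s33,s34,s37,s38} — reject; 2/2 deletions ∈↓L.
'rdrq': |S_i|=[29, 24, 10, 6, 5] end={s20,s23,s33,s37,s38} ∉↓L; 4/4 del acc.
'0r00rq': |S_i|=[29, 27, 22, 19, 16, 10, 6] end={s20,s23,s30,s33,s37,s38} rej; 6/6 deletions ∈↓L.
3 minimals (antichain).

min(Σ*\↓L) = [d0, rdrq, 0r00rq].


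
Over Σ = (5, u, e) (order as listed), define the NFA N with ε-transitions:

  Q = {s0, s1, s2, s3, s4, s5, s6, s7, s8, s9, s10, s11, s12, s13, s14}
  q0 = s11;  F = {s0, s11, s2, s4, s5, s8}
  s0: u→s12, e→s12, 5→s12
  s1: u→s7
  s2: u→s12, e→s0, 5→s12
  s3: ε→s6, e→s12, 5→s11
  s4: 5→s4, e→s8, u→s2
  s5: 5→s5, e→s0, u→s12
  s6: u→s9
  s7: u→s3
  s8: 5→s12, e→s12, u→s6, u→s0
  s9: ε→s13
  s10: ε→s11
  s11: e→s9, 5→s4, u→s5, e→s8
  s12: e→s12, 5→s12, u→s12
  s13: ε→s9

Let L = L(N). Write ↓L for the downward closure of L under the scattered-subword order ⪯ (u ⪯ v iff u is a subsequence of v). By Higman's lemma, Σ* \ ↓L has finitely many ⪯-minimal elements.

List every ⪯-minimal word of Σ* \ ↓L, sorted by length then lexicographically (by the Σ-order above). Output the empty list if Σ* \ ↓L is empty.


|Q|=15, |F|=6, |δ|=32 (4 ε).
min D↑ (7 st, q0=0, F={5}): 0:5→1,u→2,e→3 1:5→1,u→4,e→3 2:5→2,u→5,e→6 3:5→5,u→6,e→5 4:5→5,u→5,e→6 5:5→5,u→5,e→5 6:5→5,u→5,e→5 [Hopcroft].
'uu': |S_i|=[10, 7, 3] end={s12,s13,s9} ∉↓L; 2/2 del acc.
'e5': N↓-sim [10, 6, 1] end={s12} rej; 2/2 del acc.
'ee': N↓-sim [10, 6, 1] end={s12} rej; 2/2 del acc.
'5u5': |S_i|=[10, 9, 6, 1] end={s12} ∉↓L; 3/3 del acc.
4 minimals (antichain).

min(Σ*\↓L) = [uu, e5, ee, 5u5].


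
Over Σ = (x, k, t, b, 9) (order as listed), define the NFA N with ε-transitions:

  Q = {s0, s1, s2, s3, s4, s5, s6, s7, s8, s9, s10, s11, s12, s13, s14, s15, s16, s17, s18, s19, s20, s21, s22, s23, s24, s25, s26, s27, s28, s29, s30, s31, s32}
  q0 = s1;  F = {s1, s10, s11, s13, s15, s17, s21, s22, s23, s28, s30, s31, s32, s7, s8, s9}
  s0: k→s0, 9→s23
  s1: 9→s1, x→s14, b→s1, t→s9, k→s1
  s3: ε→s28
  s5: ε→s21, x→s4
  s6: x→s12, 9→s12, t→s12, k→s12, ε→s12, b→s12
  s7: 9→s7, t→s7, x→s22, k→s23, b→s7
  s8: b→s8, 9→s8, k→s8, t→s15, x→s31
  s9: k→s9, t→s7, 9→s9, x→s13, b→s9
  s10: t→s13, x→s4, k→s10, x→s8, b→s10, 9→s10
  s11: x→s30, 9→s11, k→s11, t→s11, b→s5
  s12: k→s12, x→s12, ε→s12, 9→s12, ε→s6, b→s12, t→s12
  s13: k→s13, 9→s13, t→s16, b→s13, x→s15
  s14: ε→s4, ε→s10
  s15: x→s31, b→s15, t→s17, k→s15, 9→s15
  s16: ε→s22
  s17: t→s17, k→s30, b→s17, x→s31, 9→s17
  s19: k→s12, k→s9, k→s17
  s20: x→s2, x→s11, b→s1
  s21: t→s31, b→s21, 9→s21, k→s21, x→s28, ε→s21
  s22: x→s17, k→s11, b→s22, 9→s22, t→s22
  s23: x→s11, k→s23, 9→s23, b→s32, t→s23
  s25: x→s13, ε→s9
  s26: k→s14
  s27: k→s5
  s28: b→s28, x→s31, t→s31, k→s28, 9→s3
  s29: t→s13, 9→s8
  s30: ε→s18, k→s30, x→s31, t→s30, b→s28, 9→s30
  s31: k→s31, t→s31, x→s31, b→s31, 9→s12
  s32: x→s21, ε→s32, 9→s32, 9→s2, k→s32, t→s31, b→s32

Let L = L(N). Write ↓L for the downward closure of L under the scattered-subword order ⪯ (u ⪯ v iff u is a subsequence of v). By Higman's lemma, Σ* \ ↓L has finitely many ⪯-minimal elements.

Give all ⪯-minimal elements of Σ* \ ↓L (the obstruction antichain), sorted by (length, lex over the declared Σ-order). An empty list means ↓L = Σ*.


|Q|=33, |F|=16, |δ|=118 (12 ε).
min D↑ (17 st, q0=0, F={10}): 0:x→1,k→0,t→2,b→0,9→0 1:x→3,k→1,t→4,b→1,9→1 2:x→4,k→2,t→5,b→2,9→2 3:x→6,k→3,t→7,b→3,9→3 4:x→7,k→4,t→8,b→4,9→4 5:x→8,k→9,t→5,b→5,9→5 6:x→6,k→6,t→6,b→6,9→10 7:x→6,k→7,t→11,b→7,9→7 8:x→11,k→12,t→8,b→8,9→8 9:x→12,k→9,t→9,b→13,9→9 10:x→10,k→10,t→10,b→10,9→10 11:x→6,k→14,t→11,b→11,9→11 12:x→14,k→12,t→12,b→15,9→12 13:x→15,k→13,t→6,b→13,9→13 14:x→6,k→14,t→14,b→16,9→14 15:x→16,k→15,t→6,b→15,9→15 16:x→6,k→16,t→6,b→16,9→16 (ε-aug+det+¬).
'xxx9': run [25, 19, 11, 3, 2] end={s12,s6} rej; 4/4 deletions ∈↓L.
'ttkbt9': run [25, 21, 18, 14, 10, 3, 2] end={s12,s6} ∉↓L; 6/6 deletions ∈↓L.
2 minimals (antichain).

min(Σ*\↓L) = [xxx9, ttkbt9].


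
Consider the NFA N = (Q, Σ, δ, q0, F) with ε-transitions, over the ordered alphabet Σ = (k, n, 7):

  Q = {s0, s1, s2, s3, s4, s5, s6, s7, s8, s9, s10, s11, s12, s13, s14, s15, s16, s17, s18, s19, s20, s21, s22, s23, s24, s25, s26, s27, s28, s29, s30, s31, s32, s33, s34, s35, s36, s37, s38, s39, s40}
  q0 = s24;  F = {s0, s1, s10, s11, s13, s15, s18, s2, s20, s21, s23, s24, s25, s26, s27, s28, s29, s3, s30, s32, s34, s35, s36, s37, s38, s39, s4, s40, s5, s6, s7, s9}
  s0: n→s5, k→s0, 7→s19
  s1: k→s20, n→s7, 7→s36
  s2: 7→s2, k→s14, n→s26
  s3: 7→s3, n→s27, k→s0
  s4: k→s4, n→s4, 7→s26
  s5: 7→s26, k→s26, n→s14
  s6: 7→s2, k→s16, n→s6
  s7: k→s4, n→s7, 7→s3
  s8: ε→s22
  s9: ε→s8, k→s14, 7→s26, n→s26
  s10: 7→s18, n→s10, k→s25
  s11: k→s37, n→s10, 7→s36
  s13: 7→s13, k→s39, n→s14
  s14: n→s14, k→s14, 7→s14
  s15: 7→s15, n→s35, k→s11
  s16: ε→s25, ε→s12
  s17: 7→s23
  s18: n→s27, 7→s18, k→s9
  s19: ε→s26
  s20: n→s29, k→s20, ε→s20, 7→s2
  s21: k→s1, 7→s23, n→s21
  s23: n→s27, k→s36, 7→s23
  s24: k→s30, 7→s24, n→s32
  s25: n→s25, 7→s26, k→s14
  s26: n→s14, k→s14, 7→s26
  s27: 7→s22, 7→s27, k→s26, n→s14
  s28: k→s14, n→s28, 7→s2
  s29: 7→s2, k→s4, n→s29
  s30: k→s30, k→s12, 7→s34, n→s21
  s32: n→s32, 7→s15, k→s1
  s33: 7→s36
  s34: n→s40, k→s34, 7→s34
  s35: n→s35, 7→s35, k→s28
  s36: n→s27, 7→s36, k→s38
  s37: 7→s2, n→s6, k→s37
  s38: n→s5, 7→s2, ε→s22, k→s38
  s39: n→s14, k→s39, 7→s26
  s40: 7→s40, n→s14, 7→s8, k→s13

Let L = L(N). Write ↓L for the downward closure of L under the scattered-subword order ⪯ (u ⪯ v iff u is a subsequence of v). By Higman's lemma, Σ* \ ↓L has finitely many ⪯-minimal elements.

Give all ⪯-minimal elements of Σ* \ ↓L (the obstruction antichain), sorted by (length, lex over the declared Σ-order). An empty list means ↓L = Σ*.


|Q|=41, |F|=32, |δ|=111 (7 ε).
min D↑ (33 st, q0=0, F={16}): 0:k→1,n→2,7→0 1:k→1,n→3,7→4 2:k→5,n→2,7→6 3:k→5,n→3,7→7 4:k→4,n→8,7→4 5:k→9,n→10,7→11 6:k→12,n→13,7→6 7:k→11,n→14,7→7 8:k→15,n→16,7→8 9:k→9,n→17,7→18 10:k→19,n→10,7→20 11:k→21,n→14,7→11 12:k→22,n→23,7→11 13:k→24,n→13,7→13 14:k→25,n→16,7→14 15:k→26,n→16,7→15 16:k→16,n→16,7→16 17:k→19,n→17,7→18 18:k→16,n→25,7→18 19:k→19,n→19,7→25 20:k→27,n→14,7→20 21:k→21,n→28,7→18 22:k→22,n→29,7→18 23:k→30,n→23,7→31 24:k→16,n→24,7→18 25:k→16,n→16,7→25 26:k→26,n→16,7→25 27:k→27,n→28,7→25 28:k→25,n→16,7→25 29:k→30,n→29,7→18 30:k→16,n→30,7→25 31:k→32,n→14,7→31 32:k→16,n→25,7→25.
'k7nn': run [38, 34, 19, 9, 1] end={s14} — reject; 4/4 single-dels accept.
'nkk7k': |S_i|=[38, 35, 29, 19, 4, 1] end={s14} ∉↓L; 5/5 deletions ∈↓L.
'n7nkk': N↓-sim [38, 35, 28, 16, 10, 1] end={s14} rej; 5/5 single-dels accept.
'nknk7n': run [38, 35, 29, 21, 12, 3, 1] end={s14} ∉↓L; 6/6 single-dels accept.
4 obstructions.

Antichain: [k7nn, nkk7k, n7nkk, nknk7n].


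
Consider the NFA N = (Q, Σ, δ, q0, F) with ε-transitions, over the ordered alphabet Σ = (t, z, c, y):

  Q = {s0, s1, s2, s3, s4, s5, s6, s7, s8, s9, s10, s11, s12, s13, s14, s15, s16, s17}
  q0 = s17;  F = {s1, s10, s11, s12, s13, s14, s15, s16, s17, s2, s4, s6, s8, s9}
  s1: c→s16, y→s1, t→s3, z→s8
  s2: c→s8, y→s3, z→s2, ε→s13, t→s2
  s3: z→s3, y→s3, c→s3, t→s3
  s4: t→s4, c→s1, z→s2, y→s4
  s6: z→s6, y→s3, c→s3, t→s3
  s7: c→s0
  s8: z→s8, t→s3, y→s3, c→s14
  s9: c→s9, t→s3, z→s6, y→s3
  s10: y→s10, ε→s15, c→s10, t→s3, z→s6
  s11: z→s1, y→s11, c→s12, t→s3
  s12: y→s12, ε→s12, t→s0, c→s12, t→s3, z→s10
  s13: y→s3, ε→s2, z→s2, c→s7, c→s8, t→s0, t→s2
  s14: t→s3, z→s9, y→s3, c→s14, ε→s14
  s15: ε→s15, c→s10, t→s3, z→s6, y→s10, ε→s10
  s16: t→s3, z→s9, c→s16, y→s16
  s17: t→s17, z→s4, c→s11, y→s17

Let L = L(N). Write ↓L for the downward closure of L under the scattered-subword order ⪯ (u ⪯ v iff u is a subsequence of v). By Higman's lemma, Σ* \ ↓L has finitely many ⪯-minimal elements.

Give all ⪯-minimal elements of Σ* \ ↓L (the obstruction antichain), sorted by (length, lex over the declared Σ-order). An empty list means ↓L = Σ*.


min(Σ*\↓L) = [ct, zzy, cczzc].

|Q|=18, |F|=14, |δ|=71 (7 ε).
min D↑ (13 st, q0=0, F={5}): 0:t→0,z→1,c→2,y→0 1:t→1,z→3,c→4,y→1 2:t→5,z→4,c→6,y→2 3:t→3,z→3,c→7,y→5 4:t→5,z→7,c→8,y→4 5:t→5,z→5,c→5,y→5 6:t→5,z→9,c→6,y→6 7:t→5,z→7,c→10,y→5 8:t→5,z→11,c→8,y→8 9:t→5,z→12,c→9,y→9 10:t→5,z→11,c→10,y→5 11:t→5,z→12,c→11,y→5 12:t→5,z→12,c→5,y→5.
'ct': N↓-sim [17, 13, 2] end={s0,s3} rej; 2/2 single-dels accept.
'zzy': |S_i|=[17, 14, 9, 1] end={s3} — reject; 3/3 single-dels accept.
'cczzc': run [17, 13, 9, 5, 2, 1] end={s3} — reject; 5/5 del acc.
3 obstructions.
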